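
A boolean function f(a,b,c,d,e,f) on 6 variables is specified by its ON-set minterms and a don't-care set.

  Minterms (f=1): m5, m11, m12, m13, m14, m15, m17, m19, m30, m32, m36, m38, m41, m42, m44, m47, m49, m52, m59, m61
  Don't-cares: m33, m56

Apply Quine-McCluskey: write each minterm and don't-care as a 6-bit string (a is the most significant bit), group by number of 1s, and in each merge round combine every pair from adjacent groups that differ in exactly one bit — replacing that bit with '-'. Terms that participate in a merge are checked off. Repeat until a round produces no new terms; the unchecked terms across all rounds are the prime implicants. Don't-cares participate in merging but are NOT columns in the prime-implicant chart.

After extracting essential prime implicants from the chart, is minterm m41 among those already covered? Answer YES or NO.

[col 0] 000101*, 001011*, 001100*, 001101*, 001110*, 001111*, 010001*, 010011*, 011110*, 100000*, 100001*, 100100*, 100110*, 101001*, 101010, 101100*, 101111*, 110001*, 110100*, 111000, 111011, 111101
[col 1] -01100, -01111, -10001, 0-1110, 00-101, 001-11, 0011-0*, 0011-1*, 00110-*, 00111-*, 0100-1, 1-0001, 1-0100, 10-001, 10-100, 100-00, 10000-, 1001-0
[col 2] 0011--
Prime implicants: -01100, -01111, -10001, 0-1110, 00-101, 001-11, 0011--, 0100-1, 1-0001, 1-0100, 10-001, 10-100, 100-00, 10000-, 1001-0, 101010, 111000, 111011, 111101
PI chart (minterm → PIs covering it):
  5 | 00-101  (sole → essential)
  11 | 001-11  (sole → essential)
  12 | -01100,0011--
  13 | 00-101,0011--
  14 | 0-1110,0011--
  15 | -01111,001-11,0011--
  17 | -10001,0100-1
  19 | 0100-1  (sole → essential)
  30 | 0-1110  (sole → essential)
  32 | 100-00,10000-
  36 | 1-0100,10-100,100-00,1001-0
  38 | 1001-0  (sole → essential)
  41 | 10-001  (sole → essential)
  42 | 101010  (sole → essential)
  44 | -01100,10-100
  47 | -01111  (sole → essential)
  49 | -10001,1-0001
  52 | 1-0100  (sole → essential)
  59 | 111011  (sole → essential)
  61 | 111101  (sole → essential)
Essential prime implicants: -01111, 0-1110, 00-101, 001-11, 0100-1, 1-0100, 10-001, 1001-0, 101010, 111011, 111101

YES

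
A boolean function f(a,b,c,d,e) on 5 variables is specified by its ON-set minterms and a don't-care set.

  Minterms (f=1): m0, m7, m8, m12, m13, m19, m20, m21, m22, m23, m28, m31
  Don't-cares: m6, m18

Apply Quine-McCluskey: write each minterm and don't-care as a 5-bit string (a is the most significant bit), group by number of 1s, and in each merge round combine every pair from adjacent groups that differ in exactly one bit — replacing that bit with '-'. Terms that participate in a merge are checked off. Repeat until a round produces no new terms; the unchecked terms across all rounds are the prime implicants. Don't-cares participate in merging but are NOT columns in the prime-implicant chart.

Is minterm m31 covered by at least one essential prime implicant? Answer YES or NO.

[col 0] 00000*, 00110*, 00111*, 01000*, 01100*, 01101*, 10010*, 10011*, 10100*, 10101*, 10110*, 10111*, 11100*, 11111*
[col 1] -0110*, -0111*, -1100, 0-000, 0011-*, 01-00, 0110-, 1-100, 1-111, 10-10*, 10-11*, 1001-*, 101-0*, 101-1*, 1010-*, 1011-*
[col 2] -011-, 10-1-, 101--
Prime implicants: -011-, -1100, 0-000, 01-00, 0110-, 1-100, 1-111, 10-1-, 101--
PI chart (minterm → PIs covering it):
  0 | 0-000  (sole → essential)
  7 | -011-  (sole → essential)
  8 | 0-000,01-00
  12 | -1100,01-00,0110-
  13 | 0110-  (sole → essential)
  19 | 10-1-  (sole → essential)
  20 | 1-100,101--
  21 | 101--  (sole → essential)
  22 | -011-,10-1-,101--
  23 | -011-,1-111,10-1-,101--
  28 | -1100,1-100
  31 | 1-111  (sole → essential)
Essential prime implicants: -011-, 0-000, 0110-, 1-111, 10-1-, 101--

YES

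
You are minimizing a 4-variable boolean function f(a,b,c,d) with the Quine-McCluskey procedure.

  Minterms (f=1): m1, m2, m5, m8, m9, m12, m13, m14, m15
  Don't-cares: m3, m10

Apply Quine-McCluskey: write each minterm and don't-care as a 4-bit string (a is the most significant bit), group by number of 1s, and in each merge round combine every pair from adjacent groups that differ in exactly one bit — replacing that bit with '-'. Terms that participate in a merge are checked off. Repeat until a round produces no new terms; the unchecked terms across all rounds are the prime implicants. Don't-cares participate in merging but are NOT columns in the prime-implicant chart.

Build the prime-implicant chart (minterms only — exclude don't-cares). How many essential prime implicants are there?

Round 0: 0001✓ 0010✓ 0011✓ 0101✓ 1000✓ 1001✓ 1010✓ 1100✓ 1101✓ 1110✓ 1111✓
Round 1: -001✓ -010 -101✓ 0-01✓ 00-1 001- 1-00✓ 1-01✓ 1-10✓ 10-0✓ 100-✓ 11-0✓ 11-1✓ 110-✓ 111-✓
Round 2: --01 1--0 1-0- 11--
PIs = {--01, -010, 00-1, 001-, 1--0, 1-0-, 11--}
Coverage chart:
  m1: --01,00-1
  m2: -010,001-
  m5: --01 ←essential
  m8: 1--0,1-0-
  m9: --01,1-0-
  m12: 1--0,1-0-,11--
  m13: --01,1-0-,11--
  m14: 1--0,11--
  m15: 11-- ←essential
Essential: --01, 11--

2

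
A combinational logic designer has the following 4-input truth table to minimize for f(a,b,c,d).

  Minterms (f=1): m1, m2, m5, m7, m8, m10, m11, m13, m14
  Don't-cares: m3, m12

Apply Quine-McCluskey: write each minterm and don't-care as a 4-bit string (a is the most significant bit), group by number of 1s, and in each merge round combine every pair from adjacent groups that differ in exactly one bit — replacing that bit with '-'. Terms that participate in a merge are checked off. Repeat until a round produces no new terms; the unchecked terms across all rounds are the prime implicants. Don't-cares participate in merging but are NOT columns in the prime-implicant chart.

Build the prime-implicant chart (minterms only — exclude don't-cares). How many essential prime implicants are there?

Round 0: 0001✓ 0010✓ 0011✓ 0101✓ 0111✓ 1000✓ 1010✓ 1011✓ 1100✓ 1101✓ 1110✓
Round 1: -010✓ -011✓ -101 0-01✓ 0-11✓ 00-1✓ 001-✓ 01-1✓ 1-00✓ 1-10✓ 10-0✓ 101-✓ 11-0✓ 110-
Round 2: -01- 0--1 1--0
PIs = {-01-, -101, 0--1, 1--0, 110-}
Coverage chart:
  m1: 0--1 ←essential
  m2: -01- ←essential
  m5: -101,0--1
  m7: 0--1 ←essential
  m8: 1--0 ←essential
  m10: -01-,1--0
  m11: -01- ←essential
  m13: -101,110-
  m14: 1--0 ←essential
Essential: -01-, 0--1, 1--0

3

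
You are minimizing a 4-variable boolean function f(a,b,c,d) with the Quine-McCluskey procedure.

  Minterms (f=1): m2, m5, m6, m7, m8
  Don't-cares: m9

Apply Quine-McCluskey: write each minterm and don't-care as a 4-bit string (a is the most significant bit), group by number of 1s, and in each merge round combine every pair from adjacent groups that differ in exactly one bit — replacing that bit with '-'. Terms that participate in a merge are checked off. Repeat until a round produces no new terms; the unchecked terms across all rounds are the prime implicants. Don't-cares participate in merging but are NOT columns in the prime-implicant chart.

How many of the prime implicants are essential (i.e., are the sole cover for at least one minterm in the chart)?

Round 0: 0010✓ 0101✓ 0110✓ 0111✓ 1000✓ 1001✓
Round 1: 0-10 01-1 011- 100-
PIs = {0-10, 01-1, 011-, 100-}
Coverage chart:
  m2: 0-10 ←essential
  m5: 01-1 ←essential
  m6: 0-10,011-
  m7: 01-1,011-
  m8: 100- ←essential
Essential: 0-10, 01-1, 100-

3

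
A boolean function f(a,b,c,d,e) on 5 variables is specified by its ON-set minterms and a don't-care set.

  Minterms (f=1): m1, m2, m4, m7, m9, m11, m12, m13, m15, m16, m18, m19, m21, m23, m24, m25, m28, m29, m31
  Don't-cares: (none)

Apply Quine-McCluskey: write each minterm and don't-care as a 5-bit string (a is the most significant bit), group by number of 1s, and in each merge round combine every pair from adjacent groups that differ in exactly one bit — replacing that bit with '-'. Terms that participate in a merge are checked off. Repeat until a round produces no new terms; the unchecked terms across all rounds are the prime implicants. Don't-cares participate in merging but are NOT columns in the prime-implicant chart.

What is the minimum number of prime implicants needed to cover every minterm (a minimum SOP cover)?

[col 0] 00001*, 00010*, 00100*, 00111*, 01001*, 01011*, 01100*, 01101*, 01111*, 10000*, 10010*, 10011*, 10101*, 10111*, 11000*, 11001*, 11100*, 11101*, 11111*
[col 1] -0010, -0111*, -1001*, -1100*, -1101*, -1111*, 0-001, 0-100, 0-111*, 01-01*, 01-11*, 010-1*, 011-1*, 0110-*, 1-000, 1-101*, 1-111*, 10-11, 100-0, 1001-, 101-1*, 11-00*, 11-01*, 1100-*, 111-1*, 1110-*
[col 2] --111, -1-01, -11-1, -110-, 01--1, 1-1-1, 11-0-
Prime implicants: --111, -0010, -1-01, -11-1, -110-, 0-001, 0-100, 01--1, 1-000, 1-1-1, 10-11, 100-0, 1001-, 11-0-
PI chart (minterm → PIs covering it):
  1 | 0-001  (sole → essential)
  2 | -0010  (sole → essential)
  4 | 0-100  (sole → essential)
  7 | --111  (sole → essential)
  9 | -1-01,0-001,01--1
  11 | 01--1  (sole → essential)
  12 | -110-,0-100
  13 | -1-01,-11-1,-110-,01--1
  15 | --111,-11-1,01--1
  16 | 1-000,100-0
  18 | -0010,100-0,1001-
  19 | 10-11,1001-
  21 | 1-1-1  (sole → essential)
  23 | --111,1-1-1,10-11
  24 | 1-000,11-0-
  25 | -1-01,11-0-
  28 | -110-,11-0-
  29 | -1-01,-11-1,-110-,1-1-1,11-0-
  31 | --111,-11-1,1-1-1
Essential prime implicants: --111, -0010, 0-001, 0-100, 01--1, 1-1-1
Petrick residual → 1-000, 10-11, 11-0-
Minimum SOP uses 9 PIs: cde + b'c'de' + a'c'd'e + a'cd'e' + a'be + ac'd'e' + ace + ab'de + abd'

9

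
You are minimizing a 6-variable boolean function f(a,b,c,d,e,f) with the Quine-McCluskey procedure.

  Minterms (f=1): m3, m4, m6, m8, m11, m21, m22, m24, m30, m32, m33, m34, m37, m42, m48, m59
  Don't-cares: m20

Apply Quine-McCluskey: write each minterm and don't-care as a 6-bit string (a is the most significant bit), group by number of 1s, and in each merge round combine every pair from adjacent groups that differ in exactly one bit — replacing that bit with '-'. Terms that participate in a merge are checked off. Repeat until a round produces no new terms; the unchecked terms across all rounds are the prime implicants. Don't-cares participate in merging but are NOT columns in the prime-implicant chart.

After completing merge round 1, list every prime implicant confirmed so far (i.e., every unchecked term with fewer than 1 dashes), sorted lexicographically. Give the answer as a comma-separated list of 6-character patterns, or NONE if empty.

111011

[col 0] 000011*, 000100*, 000110*, 001000*, 001011*, 010100*, 010101*, 010110*, 011000*, 011110*, 100000*, 100001*, 100010*, 100101*, 101010*, 110000*, 111011
[col 1] 0-0100*, 0-0110*, 0-1000, 00-011, 0001-0*, 01-110, 0101-0*, 01010-, 1-0000, 10-010, 100-01, 1000-0, 10000-
[col 2] 0-01-0
Prime implicants: 0-01-0, 0-1000, 00-011, 01-110, 01010-, 1-0000, 10-010, 100-01, 1000-0, 10000-, 111011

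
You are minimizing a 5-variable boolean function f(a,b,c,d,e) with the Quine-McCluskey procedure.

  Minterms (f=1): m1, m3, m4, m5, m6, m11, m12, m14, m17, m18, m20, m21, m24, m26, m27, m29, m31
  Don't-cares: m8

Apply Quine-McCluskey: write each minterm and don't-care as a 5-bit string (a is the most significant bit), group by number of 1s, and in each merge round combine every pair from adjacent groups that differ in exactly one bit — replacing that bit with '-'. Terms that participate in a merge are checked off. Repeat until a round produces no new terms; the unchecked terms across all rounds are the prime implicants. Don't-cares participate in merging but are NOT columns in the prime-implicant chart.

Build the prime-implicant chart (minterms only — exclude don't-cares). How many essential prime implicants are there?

4

[col 0] 00001*, 00011*, 00100*, 00101*, 00110*, 01000*, 01011*, 01100*, 01110*, 10001*, 10010*, 10100*, 10101*, 11000*, 11010*, 11011*, 11101*, 11111*
[col 1] -0001*, -0100*, -0101*, -1000, -1011, 0-011, 0-100*, 0-110*, 00-01*, 000-1, 001-0*, 0010-*, 01-00, 011-0*, 1-010, 1-101, 10-01*, 1010-*, 11-11, 110-0, 1101-, 111-1
[col 2] -0-01, -010-, 0-1-0
Prime implicants: -0-01, -010-, -1000, -1011, 0-011, 0-1-0, 000-1, 01-00, 1-010, 1-101, 11-11, 110-0, 1101-, 111-1
PI chart (minterm → PIs covering it):
  1 | -0-01,000-1
  3 | 0-011,000-1
  4 | -010-,0-1-0
  5 | -0-01,-010-
  6 | 0-1-0  (sole → essential)
  11 | -1011,0-011
  12 | 0-1-0,01-00
  14 | 0-1-0  (sole → essential)
  17 | -0-01  (sole → essential)
  18 | 1-010  (sole → essential)
  20 | -010-  (sole → essential)
  21 | -0-01,-010-,1-101
  24 | -1000,110-0
  26 | 1-010,110-0,1101-
  27 | -1011,11-11,1101-
  29 | 1-101,111-1
  31 | 11-11,111-1
Essential prime implicants: -0-01, -010-, 0-1-0, 1-010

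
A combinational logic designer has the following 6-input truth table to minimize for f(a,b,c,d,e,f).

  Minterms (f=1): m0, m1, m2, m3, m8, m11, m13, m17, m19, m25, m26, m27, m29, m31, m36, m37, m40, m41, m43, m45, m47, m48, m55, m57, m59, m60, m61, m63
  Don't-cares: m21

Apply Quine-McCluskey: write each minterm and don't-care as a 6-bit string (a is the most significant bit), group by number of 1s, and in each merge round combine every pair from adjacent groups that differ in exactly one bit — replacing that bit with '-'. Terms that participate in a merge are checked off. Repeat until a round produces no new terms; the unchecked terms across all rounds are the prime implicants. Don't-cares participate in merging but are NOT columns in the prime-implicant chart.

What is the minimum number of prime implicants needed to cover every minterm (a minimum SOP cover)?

[col 0] 000000*, 000001*, 000010*, 000011*, 001000*, 001011*, 001101*, 010001*, 010011*, 010101*, 011001*, 011010*, 011011*, 011101*, 011111*, 100100*, 100101*, 101000*, 101001*, 101011*, 101101*, 101111*, 110000, 110111*, 111001*, 111011*, 111100*, 111101*, 111111*
[col 1] -01000, -01011*, -01101*, -11001*, -11011*, -11101*, -11111*, 0-0001*, 0-0011*, 0-1011*, 0-1101*, 00-000, 00-011*, 0000-0*, 0000-1*, 00000-*, 00001-*, 01-001*, 01-011*, 01-101*, 010-01*, 0100-1*, 011-01*, 011-11*, 0110-1*, 01101-, 0111-1*, 1-1001*, 1-1011*, 1-1101*, 1-1111*, 10-101, 10010-, 101-01*, 101-11*, 1010-1*, 10100-, 1011-1*, 11-111, 111-01*, 111-11*, 1110-1*, 1111-1*, 11110-
[col 2] --1011, --1101, -11-01*, -11-11*, -110-1*, -111-1*, 0--011, 0-00-1, 0000--, 01--01, 01-0-1, 011--1*, 1-1-01*, 1-1-11*, 1-10-1*, 1-11-1*, 101--1*, 111--1*
[col 3] -11--1, 1-1--1
Prime implicants: --1011, --1101, -01000, -11--1, 0--011, 0-00-1, 00-000, 0000--, 01--01, 01-0-1, 01101-, 1-1--1, 10-101, 10010-, 10100-, 11-111, 110000, 11110-
PI chart (minterm → PIs covering it):
  0 | 00-000,0000--
  1 | 0-00-1,0000--
  2 | 0000--  (sole → essential)
  3 | 0--011,0-00-1,0000--
  8 | -01000,00-000
  11 | --1011,0--011
  13 | --1101  (sole → essential)
  17 | 0-00-1,01--01,01-0-1
  19 | 0--011,0-00-1,01-0-1
  25 | -11--1,01--01,01-0-1
  26 | 01101-  (sole → essential)
  27 | --1011,-11--1,0--011,01-0-1,01101-
  29 | --1101,-11--1,01--01
  31 | -11--1  (sole → essential)
  36 | 10010-  (sole → essential)
  37 | 10-101,10010-
  40 | -01000,10100-
  41 | 1-1--1,10100-
  43 | --1011,1-1--1
  45 | --1101,1-1--1,10-101
  47 | 1-1--1  (sole → essential)
  48 | 110000  (sole → essential)
  55 | 11-111  (sole → essential)
  57 | -11--1,1-1--1
  59 | --1011,-11--1,1-1--1
  60 | 11110-  (sole → essential)
  61 | --1101,-11--1,1-1--1,11110-
  63 | -11--1,1-1--1,11-111
Essential prime implicants: --1101, -11--1, 0000--, 01101-, 1-1--1, 10010-, 11-111, 110000, 11110-
Petrick residual → --1011, -01000, 0-00-1
Minimum SOP uses 12 PIs: cd'ef + cde'f + b'cd'e'f' + bcf + a'c'd'f + a'b'c'd' + a'bcd'e + acf + ab'c'de' + abdef + abc'd'e'f' + abcde'

12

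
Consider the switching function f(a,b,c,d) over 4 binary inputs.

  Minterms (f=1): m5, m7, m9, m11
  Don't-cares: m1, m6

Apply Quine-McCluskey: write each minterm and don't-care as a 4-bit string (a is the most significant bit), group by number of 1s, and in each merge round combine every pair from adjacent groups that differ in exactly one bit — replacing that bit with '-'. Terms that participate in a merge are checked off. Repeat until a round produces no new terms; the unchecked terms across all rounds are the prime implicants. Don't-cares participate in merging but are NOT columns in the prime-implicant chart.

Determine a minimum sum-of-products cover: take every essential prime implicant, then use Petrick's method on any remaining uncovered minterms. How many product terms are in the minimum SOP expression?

size-2^0 implicants → 0001(✓)  0101(✓)  0110(✓)  0111(✓)  1001(✓)  1011(✓)
size-2^1 implicants → -001  0-01  01-1  011-  10-1
Unchecked terms (primes): -001, 0-01, 01-1, 011-, 10-1
Minterm coverage:
  m5 ⊆ 0-01,01-1
  m7 ⊆ 01-1,011-
  m9 ⊆ -001,10-1
  m11 ⊆ 10-1 [E]
E = {10-1}
Petrick residual → 01-1
Cover = a'bd + ab'd  |cover|=2

2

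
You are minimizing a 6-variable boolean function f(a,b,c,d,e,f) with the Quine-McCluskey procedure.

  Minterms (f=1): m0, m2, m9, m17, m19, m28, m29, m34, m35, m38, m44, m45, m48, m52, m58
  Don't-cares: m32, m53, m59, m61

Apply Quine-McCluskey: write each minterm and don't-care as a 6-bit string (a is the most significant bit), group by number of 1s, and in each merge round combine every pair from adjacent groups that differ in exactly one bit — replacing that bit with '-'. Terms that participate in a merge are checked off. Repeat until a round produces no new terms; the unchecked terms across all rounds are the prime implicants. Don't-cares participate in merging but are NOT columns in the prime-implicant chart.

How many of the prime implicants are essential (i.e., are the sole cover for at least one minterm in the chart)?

Round 0: 000000✓ 000010✓ 001001 010001✓ 010011✓ 011100✓ 011101✓ 100000✓ 100010✓ 100011✓ 100110✓ 101100✓ 101101✓ 110000✓ 110100✓ 110101✓ 111010✓ 111011✓ 111101✓
Round 1: -00000✓ -00010✓ -11101 0000-0✓ 0100-1 01110- 1-0000 1-1101 100-10 1000-0✓ 10001- 10110- 11-101 110-00 11010- 11101-
Round 2: -000-0
PIs = {-000-0, -11101, 001001, 0100-1, 01110-, 1-0000, 1-1101, 100-10, 10001-, 10110-, 11-101, 110-00, 11010-, 11101-}
Coverage chart:
  m0: -000-0 ←essential
  m2: -000-0 ←essential
  m9: 001001 ←essential
  m17: 0100-1 ←essential
  m19: 0100-1 ←essential
  m28: 01110- ←essential
  m29: -11101,01110-
  m34: -000-0,100-10,10001-
  m35: 10001- ←essential
  m38: 100-10 ←essential
  m44: 10110- ←essential
  m45: 1-1101,10110-
  m48: 1-0000,110-00
  m52: 110-00,11010-
  m58: 11101- ←essential
Essential: -000-0, 001001, 0100-1, 01110-, 100-10, 10001-, 10110-, 11101-

8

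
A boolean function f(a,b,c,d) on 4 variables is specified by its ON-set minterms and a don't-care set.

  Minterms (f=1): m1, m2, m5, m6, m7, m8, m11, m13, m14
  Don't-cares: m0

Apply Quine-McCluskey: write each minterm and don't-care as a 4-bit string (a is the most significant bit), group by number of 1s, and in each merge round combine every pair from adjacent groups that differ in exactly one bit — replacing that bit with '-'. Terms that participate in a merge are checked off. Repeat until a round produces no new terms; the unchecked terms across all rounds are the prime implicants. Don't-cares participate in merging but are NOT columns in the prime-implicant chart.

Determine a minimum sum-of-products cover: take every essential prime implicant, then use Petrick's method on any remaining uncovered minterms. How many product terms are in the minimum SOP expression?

Round 0: 0000✓ 0001✓ 0010✓ 0101✓ 0110✓ 0111✓ 1000✓ 1011 1101✓ 1110✓
Round 1: -000 -101 -110 0-01 0-10 00-0 000- 01-1 011-
PIs = {-000, -101, -110, 0-01, 0-10, 00-0, 000-, 01-1, 011-, 1011}
Coverage chart:
  m1: 0-01,000-
  m2: 0-10,00-0
  m5: -101,0-01,01-1
  m6: -110,0-10,011-
  m7: 01-1,011-
  m8: -000 ←essential
  m11: 1011 ←essential
  m13: -101 ←essential
  m14: -110 ←essential
Essential: -000, -101, -110, 1011
Petrick residual → 0-01, 0-10, 01-1
Min cover (7 terms): b'c'd' + bc'd + bcd' + a'c'd + a'cd' + a'bd + ab'cd

7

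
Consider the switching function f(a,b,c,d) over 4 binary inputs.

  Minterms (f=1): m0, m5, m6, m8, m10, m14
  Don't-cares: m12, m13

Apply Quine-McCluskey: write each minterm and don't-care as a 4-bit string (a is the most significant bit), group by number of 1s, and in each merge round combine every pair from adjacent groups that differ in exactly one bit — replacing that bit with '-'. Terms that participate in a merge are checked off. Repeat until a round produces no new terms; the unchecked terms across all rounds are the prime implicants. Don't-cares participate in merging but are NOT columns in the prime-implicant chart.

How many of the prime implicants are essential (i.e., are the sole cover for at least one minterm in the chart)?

4

[col 0] 0000*, 0101*, 0110*, 1000*, 1010*, 1100*, 1101*, 1110*
[col 1] -000, -101, -110, 1-00*, 1-10*, 10-0*, 11-0*, 110-
[col 2] 1--0
Prime implicants: -000, -101, -110, 1--0, 110-
PI chart (minterm → PIs covering it):
  0 | -000  (sole → essential)
  5 | -101  (sole → essential)
  6 | -110  (sole → essential)
  8 | -000,1--0
  10 | 1--0  (sole → essential)
  14 | -110,1--0
Essential prime implicants: -000, -101, -110, 1--0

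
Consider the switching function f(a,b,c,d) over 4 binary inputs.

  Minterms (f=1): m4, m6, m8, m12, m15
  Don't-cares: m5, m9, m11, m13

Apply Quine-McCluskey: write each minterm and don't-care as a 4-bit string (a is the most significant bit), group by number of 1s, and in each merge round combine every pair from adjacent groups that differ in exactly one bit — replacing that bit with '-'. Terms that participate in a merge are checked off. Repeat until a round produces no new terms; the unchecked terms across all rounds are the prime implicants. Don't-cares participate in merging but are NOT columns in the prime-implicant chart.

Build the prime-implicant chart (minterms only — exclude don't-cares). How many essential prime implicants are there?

3

size-2^0 implicants → 0100(✓)  0101(✓)  0110(✓)  1000(✓)  1001(✓)  1011(✓)  1100(✓)  1101(✓)  1111(✓)
size-2^1 implicants → -100(✓)  -101(✓)  01-0  010-(✓)  1-00(✓)  1-01(✓)  1-11(✓)  10-1(✓)  100-(✓)  11-1(✓)  110-(✓)
size-2^2 implicants → -10-  1--1  1-0-
Unchecked terms (primes): -10-, 01-0, 1--1, 1-0-
Minterm coverage:
  m4 ⊆ -10-,01-0
  m6 ⊆ 01-0 [E]
  m8 ⊆ 1-0- [E]
  m12 ⊆ -10-,1-0-
  m15 ⊆ 1--1 [E]
E = {01-0, 1--1, 1-0-}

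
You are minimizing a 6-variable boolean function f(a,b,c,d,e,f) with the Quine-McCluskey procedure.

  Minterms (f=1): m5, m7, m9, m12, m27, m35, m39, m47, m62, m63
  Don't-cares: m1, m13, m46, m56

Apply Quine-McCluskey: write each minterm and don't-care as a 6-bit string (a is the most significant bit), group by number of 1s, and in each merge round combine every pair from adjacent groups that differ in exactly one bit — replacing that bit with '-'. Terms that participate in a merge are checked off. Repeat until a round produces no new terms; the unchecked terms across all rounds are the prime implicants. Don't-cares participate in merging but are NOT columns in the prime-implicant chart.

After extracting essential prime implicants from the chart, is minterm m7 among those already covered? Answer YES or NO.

[col 0] 000001*, 000101*, 000111*, 001001*, 001100*, 001101*, 011011, 100011*, 100111*, 101110*, 101111*, 111000, 111110*, 111111*
[col 1] -00111, 00-001*, 00-101*, 000-01*, 0001-1, 001-01*, 00110-, 1-1110*, 1-1111*, 10-111, 100-11, 10111-*, 11111-*
[col 2] 00--01, 1-111-
Prime implicants: -00111, 00--01, 0001-1, 00110-, 011011, 1-111-, 10-111, 100-11, 111000
PI chart (minterm → PIs covering it):
  5 | 00--01,0001-1
  7 | -00111,0001-1
  9 | 00--01  (sole → essential)
  12 | 00110-  (sole → essential)
  27 | 011011  (sole → essential)
  35 | 100-11  (sole → essential)
  39 | -00111,10-111,100-11
  47 | 1-111-,10-111
  62 | 1-111-  (sole → essential)
  63 | 1-111-  (sole → essential)
Essential prime implicants: 00--01, 00110-, 011011, 1-111-, 100-11

NO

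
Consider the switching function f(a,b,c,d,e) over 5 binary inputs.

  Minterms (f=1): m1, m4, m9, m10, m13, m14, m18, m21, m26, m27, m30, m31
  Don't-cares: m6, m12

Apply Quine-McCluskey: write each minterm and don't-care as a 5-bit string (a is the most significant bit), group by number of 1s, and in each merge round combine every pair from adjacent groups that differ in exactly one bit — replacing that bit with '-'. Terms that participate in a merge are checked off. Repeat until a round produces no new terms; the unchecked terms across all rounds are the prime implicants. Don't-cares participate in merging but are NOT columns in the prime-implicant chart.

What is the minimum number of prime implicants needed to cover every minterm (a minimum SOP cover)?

7

Round 0: 00001✓ 00100✓ 00110✓ 01001✓ 01010✓ 01100✓ 01101✓ 01110✓ 10010✓ 10101 11010✓ 11011✓ 11110✓ 11111✓
Round 1: -1010✓ -1110✓ 0-001 0-100✓ 0-110✓ 001-0✓ 01-01 01-10✓ 011-0✓ 0110- 1-010 11-10✓ 11-11✓ 1101-✓ 1111-✓
Round 2: -1-10 0-1-0 11-1-
PIs = {-1-10, 0-001, 0-1-0, 01-01, 0110-, 1-010, 10101, 11-1-}
Coverage chart:
  m1: 0-001 ←essential
  m4: 0-1-0 ←essential
  m9: 0-001,01-01
  m10: -1-10 ←essential
  m13: 01-01,0110-
  m14: -1-10,0-1-0
  m18: 1-010 ←essential
  m21: 10101 ←essential
  m26: -1-10,1-010,11-1-
  m27: 11-1- ←essential
  m30: -1-10,11-1-
  m31: 11-1- ←essential
Essential: -1-10, 0-001, 0-1-0, 1-010, 10101, 11-1-
Petrick residual → 01-01
Min cover (7 terms): bde' + a'c'd'e + a'ce' + a'bd'e + ac'de' + ab'cd'e + abd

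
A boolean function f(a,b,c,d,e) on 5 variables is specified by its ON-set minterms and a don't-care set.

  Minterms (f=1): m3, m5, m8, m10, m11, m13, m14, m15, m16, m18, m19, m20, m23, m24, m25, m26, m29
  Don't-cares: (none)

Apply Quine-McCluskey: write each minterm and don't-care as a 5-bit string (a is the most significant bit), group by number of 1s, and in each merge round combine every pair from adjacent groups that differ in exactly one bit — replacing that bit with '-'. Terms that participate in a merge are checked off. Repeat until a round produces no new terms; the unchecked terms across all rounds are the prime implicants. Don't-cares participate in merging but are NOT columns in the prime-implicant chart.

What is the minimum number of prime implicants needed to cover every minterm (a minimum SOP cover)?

8

Round 0: 00011✓ 00101✓ 01000✓ 01010✓ 01011✓ 01101✓ 01110✓ 01111✓ 10000✓ 10010✓ 10011✓ 10100✓ 10111✓ 11000✓ 11001✓ 11010✓ 11101✓
Round 1: -0011 -1000✓ -1010✓ -1101 0-011 0-101 01-10✓ 01-11✓ 010-0✓ 0101-✓ 011-1 0111-✓ 1-000✓ 1-010✓ 10-00 10-11 100-0✓ 1001- 11-01 110-0✓ 1100-
Round 2: -10-0 01-1- 1-0-0
PIs = {-0011, -10-0, -1101, 0-011, 0-101, 01-1-, 011-1, 1-0-0, 10-00, 10-11, 1001-, 11-01, 1100-}
Coverage chart:
  m3: -0011,0-011
  m5: 0-101 ←essential
  m8: -10-0 ←essential
  m10: -10-0,01-1-
  m11: 0-011,01-1-
  m13: -1101,0-101,011-1
  m14: 01-1- ←essential
  m15: 01-1-,011-1
  m16: 1-0-0,10-00
  m18: 1-0-0,1001-
  m19: -0011,10-11,1001-
  m20: 10-00 ←essential
  m23: 10-11 ←essential
  m24: -10-0,1-0-0,1100-
  m25: 11-01,1100-
  m26: -10-0,1-0-0
  m29: -1101,11-01
Essential: -10-0, 0-101, 01-1-, 10-00, 10-11
Petrick residual → -0011, 1-0-0, 11-01
Min cover (8 terms): b'c'de + bc'e' + a'cd'e + a'bd + ac'e' + ab'd'e' + ab'de + abd'e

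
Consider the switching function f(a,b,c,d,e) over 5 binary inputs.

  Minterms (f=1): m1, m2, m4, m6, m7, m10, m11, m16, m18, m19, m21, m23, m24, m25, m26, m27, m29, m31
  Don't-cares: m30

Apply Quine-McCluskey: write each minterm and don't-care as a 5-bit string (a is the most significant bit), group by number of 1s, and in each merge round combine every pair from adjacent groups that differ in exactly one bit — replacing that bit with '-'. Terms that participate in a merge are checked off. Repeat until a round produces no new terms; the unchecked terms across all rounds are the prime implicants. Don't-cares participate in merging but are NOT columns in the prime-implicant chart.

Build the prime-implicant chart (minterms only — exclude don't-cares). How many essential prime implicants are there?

5

[col 0] 00001, 00010*, 00100*, 00110*, 00111*, 01010*, 01011*, 10000*, 10010*, 10011*, 10101*, 10111*, 11000*, 11001*, 11010*, 11011*, 11101*, 11110*, 11111*
[col 1] -0010*, -0111, -1010*, -1011*, 0-010*, 00-10, 001-0, 0011-, 0101-*, 1-000*, 1-010*, 1-011*, 1-101*, 1-111*, 10-11*, 100-0*, 1001-*, 101-1*, 11-01*, 11-10*, 11-11*, 110-0*, 110-1*, 1100-*, 1101-*, 111-1*, 1111-*
[col 2] --010, -101-, 1--11, 1-0-0, 1-01-, 1-1-1, 11--1, 11-1-, 110--
Prime implicants: --010, -0111, -101-, 00-10, 00001, 001-0, 0011-, 1--11, 1-0-0, 1-01-, 1-1-1, 11--1, 11-1-, 110--
PI chart (minterm → PIs covering it):
  1 | 00001  (sole → essential)
  2 | --010,00-10
  4 | 001-0  (sole → essential)
  6 | 00-10,001-0,0011-
  7 | -0111,0011-
  10 | --010,-101-
  11 | -101-  (sole → essential)
  16 | 1-0-0  (sole → essential)
  18 | --010,1-0-0,1-01-
  19 | 1--11,1-01-
  21 | 1-1-1  (sole → essential)
  23 | -0111,1--11,1-1-1
  24 | 1-0-0,110--
  25 | 11--1,110--
  26 | --010,-101-,1-0-0,1-01-,11-1-,110--
  27 | -101-,1--11,1-01-,11--1,11-1-,110--
  29 | 1-1-1,11--1
  31 | 1--11,1-1-1,11--1,11-1-
Essential prime implicants: -101-, 00001, 001-0, 1-0-0, 1-1-1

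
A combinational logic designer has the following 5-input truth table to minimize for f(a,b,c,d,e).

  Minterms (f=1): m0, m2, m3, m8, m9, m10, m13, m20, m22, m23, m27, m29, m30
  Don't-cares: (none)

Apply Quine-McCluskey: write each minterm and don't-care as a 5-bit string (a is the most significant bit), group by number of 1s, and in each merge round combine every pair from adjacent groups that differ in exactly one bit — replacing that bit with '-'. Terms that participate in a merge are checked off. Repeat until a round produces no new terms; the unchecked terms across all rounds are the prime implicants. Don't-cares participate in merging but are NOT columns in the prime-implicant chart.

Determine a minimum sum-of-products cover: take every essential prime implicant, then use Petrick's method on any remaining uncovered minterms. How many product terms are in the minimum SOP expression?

8

[col 0] 00000*, 00010*, 00011*, 01000*, 01001*, 01010*, 01101*, 10100*, 10110*, 10111*, 11011, 11101*, 11110*
[col 1] -1101, 0-000*, 0-010*, 000-0*, 0001-, 01-01, 010-0*, 0100-, 1-110, 101-0, 1011-
[col 2] 0-0-0
Prime implicants: -1101, 0-0-0, 0001-, 01-01, 0100-, 1-110, 101-0, 1011-, 11011
PI chart (minterm → PIs covering it):
  0 | 0-0-0  (sole → essential)
  2 | 0-0-0,0001-
  3 | 0001-  (sole → essential)
  8 | 0-0-0,0100-
  9 | 01-01,0100-
  10 | 0-0-0  (sole → essential)
  13 | -1101,01-01
  20 | 101-0  (sole → essential)
  22 | 1-110,101-0,1011-
  23 | 1011-  (sole → essential)
  27 | 11011  (sole → essential)
  29 | -1101  (sole → essential)
  30 | 1-110  (sole → essential)
Essential prime implicants: -1101, 0-0-0, 0001-, 1-110, 101-0, 1011-, 11011
Petrick residual → 01-01
Minimum SOP uses 8 PIs: bcd'e + a'c'e' + a'b'c'd + a'bd'e + acde' + ab'ce' + ab'cd + abc'de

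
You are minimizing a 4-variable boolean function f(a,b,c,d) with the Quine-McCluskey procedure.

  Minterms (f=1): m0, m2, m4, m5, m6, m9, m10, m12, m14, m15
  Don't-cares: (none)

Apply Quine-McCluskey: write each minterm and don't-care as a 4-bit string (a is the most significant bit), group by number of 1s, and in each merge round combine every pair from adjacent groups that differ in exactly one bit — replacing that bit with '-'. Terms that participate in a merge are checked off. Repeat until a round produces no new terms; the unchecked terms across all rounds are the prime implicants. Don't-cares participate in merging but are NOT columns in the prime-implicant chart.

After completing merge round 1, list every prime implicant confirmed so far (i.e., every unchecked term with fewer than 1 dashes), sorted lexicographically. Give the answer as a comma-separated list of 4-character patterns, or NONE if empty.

[col 0] 0000*, 0010*, 0100*, 0101*, 0110*, 1001, 1010*, 1100*, 1110*, 1111*
[col 1] -010*, -100*, -110*, 0-00*, 0-10*, 00-0*, 01-0*, 010-, 1-10*, 11-0*, 111-
[col 2] --10, -1-0, 0--0
Prime implicants: --10, -1-0, 0--0, 010-, 1001, 111-

1001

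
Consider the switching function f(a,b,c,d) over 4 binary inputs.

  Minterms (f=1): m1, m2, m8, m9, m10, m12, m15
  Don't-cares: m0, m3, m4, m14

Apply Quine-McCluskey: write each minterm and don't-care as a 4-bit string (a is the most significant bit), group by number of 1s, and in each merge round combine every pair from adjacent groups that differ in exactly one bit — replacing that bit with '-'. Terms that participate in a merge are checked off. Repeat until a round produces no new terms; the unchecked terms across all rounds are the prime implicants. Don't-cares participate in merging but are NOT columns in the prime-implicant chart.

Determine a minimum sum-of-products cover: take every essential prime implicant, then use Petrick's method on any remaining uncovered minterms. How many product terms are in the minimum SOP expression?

4

[col 0] 0000*, 0001*, 0010*, 0011*, 0100*, 1000*, 1001*, 1010*, 1100*, 1110*, 1111*
[col 1] -000*, -001*, -010*, -100*, 0-00*, 00-0*, 00-1*, 000-*, 001-*, 1-00*, 1-10*, 10-0*, 100-*, 11-0*, 111-
[col 2] --00, -0-0, -00-, 00--, 1--0
Prime implicants: --00, -0-0, -00-, 00--, 1--0, 111-
PI chart (minterm → PIs covering it):
  1 | -00-,00--
  2 | -0-0,00--
  8 | --00,-0-0,-00-,1--0
  9 | -00-  (sole → essential)
  10 | -0-0,1--0
  12 | --00,1--0
  15 | 111-  (sole → essential)
Essential prime implicants: -00-, 111-
Petrick residual → --00, -0-0
Minimum SOP uses 4 PIs: c'd' + b'd' + b'c' + abc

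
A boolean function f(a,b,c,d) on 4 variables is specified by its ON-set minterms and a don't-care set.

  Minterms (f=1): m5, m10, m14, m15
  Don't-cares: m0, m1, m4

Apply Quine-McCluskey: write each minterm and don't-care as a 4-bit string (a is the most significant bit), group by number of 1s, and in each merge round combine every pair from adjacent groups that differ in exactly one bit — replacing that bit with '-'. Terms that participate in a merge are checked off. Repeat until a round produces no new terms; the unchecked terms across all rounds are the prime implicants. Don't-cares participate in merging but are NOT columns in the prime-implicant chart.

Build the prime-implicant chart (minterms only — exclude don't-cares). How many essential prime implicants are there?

3

size-2^0 implicants → 0000(✓)  0001(✓)  0100(✓)  0101(✓)  1010(✓)  1110(✓)  1111(✓)
size-2^1 implicants → 0-00(✓)  0-01(✓)  000-(✓)  010-(✓)  1-10  111-
size-2^2 implicants → 0-0-
Unchecked terms (primes): 0-0-, 1-10, 111-
Minterm coverage:
  m5 ⊆ 0-0- [E]
  m10 ⊆ 1-10 [E]
  m14 ⊆ 1-10,111-
  m15 ⊆ 111- [E]
E = {0-0-, 1-10, 111-}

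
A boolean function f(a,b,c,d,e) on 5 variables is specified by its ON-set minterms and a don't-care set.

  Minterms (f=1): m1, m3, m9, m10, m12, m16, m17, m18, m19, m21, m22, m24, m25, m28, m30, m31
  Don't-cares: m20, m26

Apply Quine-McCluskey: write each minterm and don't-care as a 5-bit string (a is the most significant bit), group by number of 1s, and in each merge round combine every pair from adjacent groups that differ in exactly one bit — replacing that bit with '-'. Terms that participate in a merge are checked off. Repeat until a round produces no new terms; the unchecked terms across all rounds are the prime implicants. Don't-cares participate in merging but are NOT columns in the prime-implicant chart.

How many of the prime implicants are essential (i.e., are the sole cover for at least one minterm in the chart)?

7

[col 0] 00001*, 00011*, 01001*, 01010*, 01100*, 10000*, 10001*, 10010*, 10011*, 10100*, 10101*, 10110*, 11000*, 11001*, 11010*, 11100*, 11110*, 11111*
[col 1] -0001*, -0011*, -1001*, -1010, -1100, 0-001*, 000-1*, 1-000*, 1-001*, 1-010*, 1-100*, 1-110*, 10-00*, 10-01*, 10-10*, 100-0*, 100-1*, 1000-*, 1001-*, 101-0*, 1010-*, 11-00*, 11-10*, 110-0*, 1100-*, 111-0*, 1111-
[col 2] --001, -00-1, 1--00*, 1--10*, 1-0-0*, 1-00-, 1-1-0*, 10--0*, 10-0-, 100--, 11--0*
[col 3] 1---0
Prime implicants: --001, -00-1, -1010, -1100, 1---0, 1-00-, 10-0-, 100--, 1111-
PI chart (minterm → PIs covering it):
  1 | --001,-00-1
  3 | -00-1  (sole → essential)
  9 | --001  (sole → essential)
  10 | -1010  (sole → essential)
  12 | -1100  (sole → essential)
  16 | 1---0,1-00-,10-0-,100--
  17 | --001,-00-1,1-00-,10-0-,100--
  18 | 1---0,100--
  19 | -00-1,100--
  21 | 10-0-  (sole → essential)
  22 | 1---0  (sole → essential)
  24 | 1---0,1-00-
  25 | --001,1-00-
  28 | -1100,1---0
  30 | 1---0,1111-
  31 | 1111-  (sole → essential)
Essential prime implicants: --001, -00-1, -1010, -1100, 1---0, 10-0-, 1111-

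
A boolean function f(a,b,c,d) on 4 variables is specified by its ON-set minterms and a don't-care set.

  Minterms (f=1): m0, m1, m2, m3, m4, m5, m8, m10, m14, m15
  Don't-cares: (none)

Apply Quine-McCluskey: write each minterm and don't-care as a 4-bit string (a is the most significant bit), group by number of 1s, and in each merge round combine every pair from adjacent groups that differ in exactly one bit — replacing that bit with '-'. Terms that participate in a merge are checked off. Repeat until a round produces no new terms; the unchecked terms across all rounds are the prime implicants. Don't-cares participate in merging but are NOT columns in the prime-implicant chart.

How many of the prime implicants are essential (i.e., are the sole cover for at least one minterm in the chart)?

Round 0: 0000✓ 0001✓ 0010✓ 0011✓ 0100✓ 0101✓ 1000✓ 1010✓ 1110✓ 1111✓
Round 1: -000✓ -010✓ 0-00✓ 0-01✓ 00-0✓ 00-1✓ 000-✓ 001-✓ 010-✓ 1-10 10-0✓ 111-
Round 2: -0-0 0-0- 00--
PIs = {-0-0, 0-0-, 00--, 1-10, 111-}
Coverage chart:
  m0: -0-0,0-0-,00--
  m1: 0-0-,00--
  m2: -0-0,00--
  m3: 00-- ←essential
  m4: 0-0- ←essential
  m5: 0-0- ←essential
  m8: -0-0 ←essential
  m10: -0-0,1-10
  m14: 1-10,111-
  m15: 111- ←essential
Essential: -0-0, 0-0-, 00--, 111-

4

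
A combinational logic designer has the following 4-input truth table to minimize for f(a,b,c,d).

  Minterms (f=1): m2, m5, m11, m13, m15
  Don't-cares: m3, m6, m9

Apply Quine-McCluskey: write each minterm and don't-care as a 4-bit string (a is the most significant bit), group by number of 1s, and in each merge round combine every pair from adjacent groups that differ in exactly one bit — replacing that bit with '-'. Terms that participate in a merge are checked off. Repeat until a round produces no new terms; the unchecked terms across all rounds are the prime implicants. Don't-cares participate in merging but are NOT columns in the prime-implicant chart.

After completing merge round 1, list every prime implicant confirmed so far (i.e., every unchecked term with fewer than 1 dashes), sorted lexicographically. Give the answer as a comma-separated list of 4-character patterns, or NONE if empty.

NONE

Round 0: 0010✓ 0011✓ 0101✓ 0110✓ 1001✓ 1011✓ 1101✓ 1111✓
Round 1: -011 -101 0-10 001- 1-01✓ 1-11✓ 10-1✓ 11-1✓
Round 2: 1--1
PIs = {-011, -101, 0-10, 001-, 1--1}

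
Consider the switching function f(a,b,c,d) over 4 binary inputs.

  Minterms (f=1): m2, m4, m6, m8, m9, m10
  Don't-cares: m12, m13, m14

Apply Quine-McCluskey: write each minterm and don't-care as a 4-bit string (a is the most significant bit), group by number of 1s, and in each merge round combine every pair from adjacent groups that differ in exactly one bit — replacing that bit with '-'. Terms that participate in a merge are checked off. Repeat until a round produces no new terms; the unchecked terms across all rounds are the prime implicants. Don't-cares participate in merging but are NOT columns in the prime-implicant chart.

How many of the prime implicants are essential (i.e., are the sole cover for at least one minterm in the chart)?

size-2^0 implicants → 0010(✓)  0100(✓)  0110(✓)  1000(✓)  1001(✓)  1010(✓)  1100(✓)  1101(✓)  1110(✓)
size-2^1 implicants → -010(✓)  -100(✓)  -110(✓)  0-10(✓)  01-0(✓)  1-00(✓)  1-01(✓)  1-10(✓)  10-0(✓)  100-(✓)  11-0(✓)  110-(✓)
size-2^2 implicants → --10  -1-0  1--0  1-0-
Unchecked terms (primes): --10, -1-0, 1--0, 1-0-
Minterm coverage:
  m2 ⊆ --10 [E]
  m4 ⊆ -1-0 [E]
  m6 ⊆ --10,-1-0
  m8 ⊆ 1--0,1-0-
  m9 ⊆ 1-0- [E]
  m10 ⊆ --10,1--0
E = {--10, -1-0, 1-0-}

3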